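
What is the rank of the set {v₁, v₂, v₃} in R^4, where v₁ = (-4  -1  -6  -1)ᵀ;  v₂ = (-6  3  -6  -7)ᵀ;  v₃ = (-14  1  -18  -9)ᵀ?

Row-reduce the 3×4 matrix with these as rows.
Reduction leaves 2 leading entries, giving rank 2.

2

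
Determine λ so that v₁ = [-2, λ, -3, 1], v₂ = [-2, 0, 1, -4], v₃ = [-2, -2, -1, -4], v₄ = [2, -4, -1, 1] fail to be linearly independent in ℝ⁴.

The vectors are dependent exactly when the determinant of the matrix with rows v₁, v₂, v₃, v₄ vanishes.
The determinant works out to 12*λ - 32.
Setting this to zero gives λ = 8/3.

λ = 8/3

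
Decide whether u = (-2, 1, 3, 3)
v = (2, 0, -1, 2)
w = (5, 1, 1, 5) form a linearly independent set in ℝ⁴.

linearly independent

Place the vectors as rows of a 3×4 matrix and reduce to echelon form.
The reduction yields 3 nonzero rows, so the rank is 3.
Since rank = 3 (the number of vectors), the set is linearly independent.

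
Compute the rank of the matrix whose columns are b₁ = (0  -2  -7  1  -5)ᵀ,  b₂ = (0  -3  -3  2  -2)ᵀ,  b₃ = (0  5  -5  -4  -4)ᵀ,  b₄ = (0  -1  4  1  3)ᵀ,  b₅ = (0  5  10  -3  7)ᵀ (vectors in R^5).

rank 2

Put the 5×5 matrix [b₁|b₂|b₃|b₄|b₅] into echelon form.
The echelon form has 2 nonzero rows, so the rank is 2.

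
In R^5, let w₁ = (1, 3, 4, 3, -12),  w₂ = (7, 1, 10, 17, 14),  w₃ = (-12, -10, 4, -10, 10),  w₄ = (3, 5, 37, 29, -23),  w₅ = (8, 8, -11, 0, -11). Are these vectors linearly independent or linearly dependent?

linearly dependent

Row-reduce the matrix whose columns are w₁, w₂, w₃, w₄, w₅.
The reduction yields 3 nonzero rows, so the rank is 3.
Since rank 3 < 5, the set is linearly dependent.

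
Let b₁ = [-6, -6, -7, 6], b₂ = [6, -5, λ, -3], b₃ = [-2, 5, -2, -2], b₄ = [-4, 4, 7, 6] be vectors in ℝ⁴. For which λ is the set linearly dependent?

Dependence holds iff the 4×4 matrix [b₁ b₂ b₃ b₄] is singular.
Expanding, det = 276*λ - 230.
Solving 276*λ - 230 = 0 yields λ = 5/6.

λ = 5/6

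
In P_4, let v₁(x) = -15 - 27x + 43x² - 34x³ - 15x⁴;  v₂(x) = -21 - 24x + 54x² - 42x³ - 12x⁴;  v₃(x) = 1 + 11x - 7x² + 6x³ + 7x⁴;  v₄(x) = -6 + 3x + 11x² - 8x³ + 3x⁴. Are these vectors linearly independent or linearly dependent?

linearly dependent

Write each element as a coordinate vector in ℝ⁵ using {1, x, …, x⁴}.
Row-reduce the matrix whose columns are v₁, v₂, v₃, v₄.
The reduction yields 2 nonzero rows, so the rank is 2.
Since rank 2 < 4, the set is linearly dependent.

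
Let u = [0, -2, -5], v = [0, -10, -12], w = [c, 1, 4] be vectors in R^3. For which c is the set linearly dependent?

Dependence holds iff the 3×3 matrix [u v w] is singular.
Expanding, det = -26*c.
Solving -26*c = 0 yields c = 0.

c = 0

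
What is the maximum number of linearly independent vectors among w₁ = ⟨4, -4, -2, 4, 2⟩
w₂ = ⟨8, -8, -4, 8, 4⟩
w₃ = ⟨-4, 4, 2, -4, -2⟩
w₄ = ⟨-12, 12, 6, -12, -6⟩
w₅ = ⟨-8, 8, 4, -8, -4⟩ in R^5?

1

Form the matrix with w₁, w₂, w₃, w₄, w₅ as columns and reduce.
Reduction leaves 1 leading entry, giving rank 1.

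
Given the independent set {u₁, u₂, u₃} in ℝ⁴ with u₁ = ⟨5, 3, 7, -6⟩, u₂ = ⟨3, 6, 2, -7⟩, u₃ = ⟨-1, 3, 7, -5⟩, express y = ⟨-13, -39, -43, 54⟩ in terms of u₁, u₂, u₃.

y = -u₁ - 4u₂ - 4u₃

Write y = c₁u₁ + … + c₃u₃ and equate components.
The system has the unique solution (c₁, c₂, c₃) = (-1, -4, -4).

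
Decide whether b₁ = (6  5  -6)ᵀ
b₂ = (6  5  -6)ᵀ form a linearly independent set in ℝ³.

Two of the vectors are equal, giving an immediate dependence.

linearly dependent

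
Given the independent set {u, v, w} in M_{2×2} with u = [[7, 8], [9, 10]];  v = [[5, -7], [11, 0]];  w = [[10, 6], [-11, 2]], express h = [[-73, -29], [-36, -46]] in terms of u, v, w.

h = -4u - 3v - 3w

Take coordinate vectors relative to {E₁₁, E₁₂, E₂₁, E₂₂}.
Since u, v, w are independent, the coefficients expressing h are uniquely determined by a linear system.
The system has the unique solution (a₁, a₂, a₃) = (-4, -3, -3).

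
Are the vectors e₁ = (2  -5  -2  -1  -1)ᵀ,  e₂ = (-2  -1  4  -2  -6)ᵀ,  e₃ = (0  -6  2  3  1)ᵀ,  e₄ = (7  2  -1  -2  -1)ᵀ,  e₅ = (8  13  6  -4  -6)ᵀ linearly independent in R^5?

Place the vectors as rows of a 5×5 matrix and reduce to echelon form.
The reduction yields 4 nonzero rows, so the rank is 4.
Since rank 4 < 5, the set is linearly dependent.

linearly dependent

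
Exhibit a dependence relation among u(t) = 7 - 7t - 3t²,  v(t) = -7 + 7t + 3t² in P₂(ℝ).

Take coordinates with respect to {1, t, t²}.
Solve the homogeneous system with u, v as columns by row-reducing the coefficient matrix.
The free variable yields coefficients (1, 1) (any nonzero multiple also works).

u + v = 0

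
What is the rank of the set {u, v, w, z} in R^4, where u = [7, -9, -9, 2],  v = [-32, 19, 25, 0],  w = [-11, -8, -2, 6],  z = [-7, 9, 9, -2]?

Row-reduce the 4×4 matrix with these as rows.
The echelon form has 2 nonzero rows, so the rank is 2.

2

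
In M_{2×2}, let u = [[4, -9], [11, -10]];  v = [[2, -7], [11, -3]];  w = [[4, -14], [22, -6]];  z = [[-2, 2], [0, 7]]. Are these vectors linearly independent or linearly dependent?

Take coordinates with respect to the standard basis {E₁₁, E₁₂, E₂₁, E₂₂}.
One vector is a scalar multiple of another, so the set is dependent.

linearly dependent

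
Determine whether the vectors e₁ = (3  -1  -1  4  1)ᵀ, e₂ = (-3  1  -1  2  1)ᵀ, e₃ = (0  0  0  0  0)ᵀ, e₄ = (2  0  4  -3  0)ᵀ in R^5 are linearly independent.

linearly dependent

One of the vectors is the zero vector, so the set is linearly dependent.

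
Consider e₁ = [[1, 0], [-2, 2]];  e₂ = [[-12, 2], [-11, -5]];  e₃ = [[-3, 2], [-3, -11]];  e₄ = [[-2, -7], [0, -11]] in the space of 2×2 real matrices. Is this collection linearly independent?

Write each element as a coordinate vector in ℝ⁴ using {E₁₁, E₁₂, E₂₁, E₂₂}.
Row-reduce the matrix whose columns are e₁, e₂, e₃, e₄.
The reduction yields 4 nonzero rows, so the rank is 4.
Since rank = 4 (the number of vectors), the set is linearly independent.

linearly independent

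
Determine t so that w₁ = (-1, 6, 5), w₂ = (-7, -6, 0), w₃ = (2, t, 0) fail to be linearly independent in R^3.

t = 12/7

Dependence holds iff the 3×3 matrix [w₁ w₂ w₃] is singular.
Expanding, det = 60 - 35*t.
Solving 60 - 35*t = 0 yields t = 12/7.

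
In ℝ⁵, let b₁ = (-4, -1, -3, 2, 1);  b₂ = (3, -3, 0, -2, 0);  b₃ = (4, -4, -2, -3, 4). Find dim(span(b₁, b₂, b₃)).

3

Put the 5×3 matrix [b₁|b₂|b₃] into echelon form.
Reduction leaves 3 leading entries, giving rank 3.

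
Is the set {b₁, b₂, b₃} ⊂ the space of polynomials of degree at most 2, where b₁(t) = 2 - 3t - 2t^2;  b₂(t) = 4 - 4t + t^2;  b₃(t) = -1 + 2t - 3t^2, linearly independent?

linearly independent

Take coordinates with respect to the standard basis {1, t, t^2}.
The matrix [b₁|b₂|b₃] has determinant -21.
A nonzero determinant means the columns are linearly independent.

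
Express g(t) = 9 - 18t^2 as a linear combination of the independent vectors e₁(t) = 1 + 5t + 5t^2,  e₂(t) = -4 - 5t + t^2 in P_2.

g = -3e₁ - 3e₂

Work in coordinates with respect to the standard basis {1, t, t^2}.
Write g = c₁e₁ + c₂e₂ and equate components.
Back-substitution yields (c₁, c₂) = (-3, -3).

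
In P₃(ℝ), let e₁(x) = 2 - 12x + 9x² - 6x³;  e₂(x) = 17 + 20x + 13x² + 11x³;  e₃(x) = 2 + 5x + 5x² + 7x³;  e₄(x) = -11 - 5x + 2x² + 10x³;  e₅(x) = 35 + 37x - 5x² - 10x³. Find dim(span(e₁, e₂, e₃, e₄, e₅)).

dim = 3

Represent each element by its coordinate vector in ℝ⁴.
Put the 4×5 matrix [e₁|e₂|e₃|e₄|e₅] into echelon form.
Exactly 3 pivots survive; hence the rank is 3.
(With 5 elements in a 4-dimensional space the rank is at most 4.)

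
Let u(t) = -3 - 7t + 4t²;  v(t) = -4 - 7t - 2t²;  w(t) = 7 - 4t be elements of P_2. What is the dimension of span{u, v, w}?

3

Represent each element by its coordinate vector in ℝ³.
Form the matrix with u, v, w as columns and reduce.
Exactly 3 pivots survive; hence the rank is 3.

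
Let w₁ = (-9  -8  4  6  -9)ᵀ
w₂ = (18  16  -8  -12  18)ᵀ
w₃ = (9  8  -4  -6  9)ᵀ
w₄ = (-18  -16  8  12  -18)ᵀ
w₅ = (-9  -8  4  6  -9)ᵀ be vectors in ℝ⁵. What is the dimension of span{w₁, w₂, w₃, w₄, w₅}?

Apply Gaussian elimination to the matrix whose rows are w₁, w₂, w₃, w₄, w₅.
Exactly 1 pivot survives; hence the rank is 1.

dim = 1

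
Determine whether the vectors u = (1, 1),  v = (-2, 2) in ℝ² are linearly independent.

Form the 2×2 matrix with these as columns; its determinant is 4.
A nonzero determinant means the columns are linearly independent.

linearly independent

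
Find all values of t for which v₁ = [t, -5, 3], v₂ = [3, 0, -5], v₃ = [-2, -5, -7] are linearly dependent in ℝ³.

t = -8

Dependence holds iff the 3×3 matrix [v₁ v₂ v₃] is singular.
Expanding, det = -25*t - 200.
Solving -25*t - 200 = 0 yields t = -8.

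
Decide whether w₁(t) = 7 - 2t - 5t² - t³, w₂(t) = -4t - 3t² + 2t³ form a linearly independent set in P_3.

linearly independent

Write each element as a coordinate vector in ℝ⁴ using {1, t, …, t³}.
Place the vectors as rows of a 2×4 matrix and reduce to echelon form.
The reduction yields 2 nonzero rows, so the rank is 2.
Since rank = 2 (the number of vectors), the set is linearly independent.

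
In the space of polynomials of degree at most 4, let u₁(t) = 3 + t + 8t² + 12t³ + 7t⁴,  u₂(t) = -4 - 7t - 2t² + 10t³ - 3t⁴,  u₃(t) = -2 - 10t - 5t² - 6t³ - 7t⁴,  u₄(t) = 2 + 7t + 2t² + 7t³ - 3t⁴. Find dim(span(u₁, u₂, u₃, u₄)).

dim = 4

Use coordinates relative to {1, t, …, t⁴}.
Apply Gaussian elimination to the matrix whose rows are u₁, u₂, u₃, u₄.
There are 4 pivot columns, so rank = 4.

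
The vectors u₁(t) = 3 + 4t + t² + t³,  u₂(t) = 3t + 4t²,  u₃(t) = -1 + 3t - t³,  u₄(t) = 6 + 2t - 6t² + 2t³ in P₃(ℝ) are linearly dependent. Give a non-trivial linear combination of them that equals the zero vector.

2u₁ - 2u₂ - u₄ = 0

Write each element as a vector in ℝ⁴ using {1, t, …, t³}.
Write the vectors as columns of a matrix and find a nonzero vector in its null space.
A generator of the null space is (2, -2, 0, -1).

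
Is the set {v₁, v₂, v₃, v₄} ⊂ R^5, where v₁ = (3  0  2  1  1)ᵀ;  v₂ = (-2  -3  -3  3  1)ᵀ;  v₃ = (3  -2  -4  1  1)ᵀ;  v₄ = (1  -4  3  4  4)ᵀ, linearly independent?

linearly independent

Place the vectors as rows of a 4×5 matrix and reduce to echelon form.
The reduction yields 4 nonzero rows, so the rank is 4.
Since rank = 4 (the number of vectors), the set is linearly independent.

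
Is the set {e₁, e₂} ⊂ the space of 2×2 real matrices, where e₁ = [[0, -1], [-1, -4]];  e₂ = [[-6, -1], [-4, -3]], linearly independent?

linearly independent

Take coordinates with respect to the standard basis {E₁₁, E₁₂, E₂₁, E₂₂}.
Place the vectors as rows of a 2×4 matrix and reduce to echelon form.
The reduction yields 2 nonzero rows, so the rank is 2.
Since rank = 2 (the number of vectors), the set is linearly independent.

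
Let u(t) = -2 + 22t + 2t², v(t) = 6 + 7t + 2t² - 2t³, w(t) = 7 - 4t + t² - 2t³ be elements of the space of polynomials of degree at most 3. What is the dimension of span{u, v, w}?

2

Represent each element by its coordinate vector in ℝ⁴.
Row-reduce the 3×4 matrix with these as rows.
The echelon form has 2 nonzero rows, so the rank is 2.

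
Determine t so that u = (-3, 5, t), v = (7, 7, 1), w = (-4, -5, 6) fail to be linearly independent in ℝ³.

Dependence holds iff the 3×3 matrix [u v w] is singular.
The determinant works out to -7*t - 371.
Solving -7*t - 371 = 0 yields t = -53.

t = -53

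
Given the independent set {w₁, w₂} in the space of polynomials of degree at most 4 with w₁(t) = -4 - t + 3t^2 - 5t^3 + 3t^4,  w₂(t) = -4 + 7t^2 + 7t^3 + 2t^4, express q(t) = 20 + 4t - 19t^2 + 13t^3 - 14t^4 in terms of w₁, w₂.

Identify each element with its coordinate vector in ℝ⁵ via {1, t, …, t^4}.
Write q = α₁w₁ + α₂w₂ and equate components.
Row-reducing the augmented matrix gives the unique coefficients (α₁, α₂) = (-4, -1).

q = -4w₁ - w₂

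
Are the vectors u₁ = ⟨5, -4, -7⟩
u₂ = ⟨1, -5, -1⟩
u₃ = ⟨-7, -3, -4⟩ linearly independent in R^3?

linearly independent

Form the 3×3 matrix with these as columns; its determinant is 307.
A nonzero determinant means the columns are linearly independent.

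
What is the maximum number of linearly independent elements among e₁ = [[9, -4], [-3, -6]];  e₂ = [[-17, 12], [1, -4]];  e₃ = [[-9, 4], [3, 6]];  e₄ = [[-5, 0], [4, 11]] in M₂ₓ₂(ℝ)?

2

Pass to coordinate vectors with respect to the basis {E₁₁, E₁₂, E₂₁, E₂₂}.
Form the matrix with e₁, e₂, e₃, e₄ as columns and reduce.
Reduction leaves 2 leading entries, giving rank 2.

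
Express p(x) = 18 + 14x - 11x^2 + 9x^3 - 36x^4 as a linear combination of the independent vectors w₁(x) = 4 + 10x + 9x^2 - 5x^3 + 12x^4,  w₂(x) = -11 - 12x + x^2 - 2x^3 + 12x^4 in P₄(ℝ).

Take coordinate vectors relative to {1, x, …, x^4}.
Since w₁, w₂ are independent, the coefficients expressing p are uniquely determined by a linear system.
The system has the unique solution (α₁, α₂) = (-1, -2).

p = -w₁ - 2w₂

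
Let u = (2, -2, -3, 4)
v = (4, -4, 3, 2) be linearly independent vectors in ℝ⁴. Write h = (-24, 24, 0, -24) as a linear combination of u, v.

Set up the augmented matrix [u | v | h] and row-reduce.
Row-reducing the augmented matrix gives the unique coefficients (a₁, a₂) = (-4, -4).

h = -4u - 4v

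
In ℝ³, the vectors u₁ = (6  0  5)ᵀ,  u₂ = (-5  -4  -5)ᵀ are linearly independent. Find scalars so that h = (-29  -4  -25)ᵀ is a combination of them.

Solve the system with u₁, u₂ as columns and h as the right-hand side.
Back-substitution yields (a₁, a₂) = (-4, 1).

h = -4u₁ + u₂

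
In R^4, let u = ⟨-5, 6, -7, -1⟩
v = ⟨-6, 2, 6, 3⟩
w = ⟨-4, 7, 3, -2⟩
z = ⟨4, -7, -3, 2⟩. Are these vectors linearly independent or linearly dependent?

linearly dependent

Place the vectors as rows of a 4×4 matrix and reduce to echelon form.
The reduction yields 3 nonzero rows, so the rank is 3.
Since rank 3 < 4, the set is linearly dependent.
Indeed w + z = 0.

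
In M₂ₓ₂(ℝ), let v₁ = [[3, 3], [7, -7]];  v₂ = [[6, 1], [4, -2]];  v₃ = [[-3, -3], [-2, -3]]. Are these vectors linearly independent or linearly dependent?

linearly independent

Take coordinates with respect to the standard basis {E₁₁, E₁₂, E₂₁, E₂₂}.
Place the vectors as rows of a 3×4 matrix and reduce to echelon form.
The reduction yields 3 nonzero rows, so the rank is 3.
Since rank = 3 (the number of vectors), the set is linearly independent.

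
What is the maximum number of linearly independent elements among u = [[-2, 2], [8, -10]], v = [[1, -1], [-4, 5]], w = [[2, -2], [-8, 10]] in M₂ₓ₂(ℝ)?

Use coordinates relative to {E₁₁, E₁₂, E₂₁, E₂₂}.
Row-reduce the 3×4 matrix with these as rows.
There is 1 pivot column, so rank = 1.

1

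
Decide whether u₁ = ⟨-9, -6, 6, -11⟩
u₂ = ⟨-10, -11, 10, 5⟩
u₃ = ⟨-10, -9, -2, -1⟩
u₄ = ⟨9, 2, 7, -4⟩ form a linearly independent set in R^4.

linearly independent

Place the vectors as rows of a 4×4 matrix and reduce to echelon form.
The reduction yields 4 nonzero rows, so the rank is 4.
Since rank = 4 (the number of vectors), the set is linearly independent.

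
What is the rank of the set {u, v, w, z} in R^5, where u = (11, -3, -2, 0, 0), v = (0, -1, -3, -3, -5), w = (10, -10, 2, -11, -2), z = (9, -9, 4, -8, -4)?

Form the matrix with u, v, w, z as columns and reduce.
Exactly 4 pivots survive; hence the rank is 4.

4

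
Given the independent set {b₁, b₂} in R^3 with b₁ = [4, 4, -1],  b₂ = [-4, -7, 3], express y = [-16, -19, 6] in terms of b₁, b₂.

y = -3b₁ + b₂

Set up the augmented matrix [b₁ | b₂ | y] and row-reduce.
Row-reducing the augmented matrix gives the unique coefficients (α₁, α₂) = (-3, 1).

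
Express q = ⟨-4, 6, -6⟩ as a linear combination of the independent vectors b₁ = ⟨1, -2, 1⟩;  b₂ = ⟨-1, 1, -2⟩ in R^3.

q = -2b₁ + 2b₂

Set up the augmented matrix [b₁ | b₂ | q] and row-reduce.
The system has the unique solution (c₁, c₂) = (-2, 2).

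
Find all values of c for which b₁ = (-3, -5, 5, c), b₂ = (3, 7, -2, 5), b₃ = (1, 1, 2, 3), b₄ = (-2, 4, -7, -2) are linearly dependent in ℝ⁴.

c = 7/9

The vectors are dependent exactly when the determinant of the matrix with rows b₁, b₂, b₃, b₄ vanishes.
Expanding, det = 36*c - 28.
This vanishes exactly when c = 7/9.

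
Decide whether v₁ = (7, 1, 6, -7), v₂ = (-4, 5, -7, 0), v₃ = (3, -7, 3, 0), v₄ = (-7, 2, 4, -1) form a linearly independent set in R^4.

linearly independent

Row-reduce the matrix whose columns are v₁, v₂, v₃, v₄.
The reduction yields 4 nonzero rows, so the rank is 4.
Since rank = 4 (the number of vectors), the set is linearly independent.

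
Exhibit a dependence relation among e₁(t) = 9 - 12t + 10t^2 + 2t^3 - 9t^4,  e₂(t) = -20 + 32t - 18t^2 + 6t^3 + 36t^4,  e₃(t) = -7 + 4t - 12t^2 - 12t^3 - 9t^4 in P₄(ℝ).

Write each element as a vector in ℝ⁵ using {1, t, …, t^4}.
Write the vectors as columns of a matrix and find a nonzero vector in its null space.
One solution (up to scaling) is (3, 1, 1).

3e₁ + e₂ + e₃ = 0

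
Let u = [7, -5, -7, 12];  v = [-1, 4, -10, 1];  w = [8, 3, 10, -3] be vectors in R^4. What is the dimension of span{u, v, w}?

3

Put the 4×3 matrix [u|v|w] into echelon form.
Reduction leaves 3 leading entries, giving rank 3.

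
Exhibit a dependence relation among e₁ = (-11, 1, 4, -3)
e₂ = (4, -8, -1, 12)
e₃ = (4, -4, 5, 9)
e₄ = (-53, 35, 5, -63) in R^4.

Row-reduce the matrix with e₁, e₂, e₃, e₄ as columns; the null space gives the coefficients.
The free variable yields coefficients (3, -3, -2, -1) (any nonzero multiple also works).

3e₁ - 3e₂ - 2e₃ - e₄ = 0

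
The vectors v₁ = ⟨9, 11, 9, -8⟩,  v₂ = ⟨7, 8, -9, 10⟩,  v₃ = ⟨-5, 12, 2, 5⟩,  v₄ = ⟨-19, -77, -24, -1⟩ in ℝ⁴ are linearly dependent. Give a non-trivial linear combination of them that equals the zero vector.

3v₁ + v₂ + 3v₃ + v₄ = 0

Row-reduce the matrix with v₁, v₂, v₃, v₄ as columns; the null space gives the coefficients.
A generator of the null space is (3, 1, 3, 1).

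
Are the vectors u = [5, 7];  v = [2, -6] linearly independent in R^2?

linearly independent

Form the 2×2 matrix with these as columns; its determinant is -44.
A nonzero determinant means the columns are linearly independent.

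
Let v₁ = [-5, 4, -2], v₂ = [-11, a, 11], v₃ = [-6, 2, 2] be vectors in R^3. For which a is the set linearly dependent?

a = -1

Dependence holds iff the 3×3 matrix [v₁ v₂ v₃] is singular.
Expanding, det = -22*a - 22.
Setting this to zero gives a = -1.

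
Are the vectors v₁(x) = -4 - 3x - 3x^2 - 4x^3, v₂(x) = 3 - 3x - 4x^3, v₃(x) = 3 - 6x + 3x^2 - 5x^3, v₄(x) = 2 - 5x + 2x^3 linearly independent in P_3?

linearly independent

Write each element as a coordinate vector in ℝ⁴ using {1, x, …, x^3}.
Row-reduce the matrix whose columns are v₁, v₂, v₃, v₄.
The reduction yields 4 nonzero rows, so the rank is 4.
Since rank = 4 (the number of vectors), the set is linearly independent.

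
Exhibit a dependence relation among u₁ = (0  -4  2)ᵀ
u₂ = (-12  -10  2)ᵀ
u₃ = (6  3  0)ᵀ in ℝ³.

u₁ - u₂ - 2u₃ = 0

Row-reduce the matrix with u₁, u₂, u₃ as columns; the null space gives the coefficients.
The free variable yields coefficients (1, -1, -2) (any nonzero multiple also works).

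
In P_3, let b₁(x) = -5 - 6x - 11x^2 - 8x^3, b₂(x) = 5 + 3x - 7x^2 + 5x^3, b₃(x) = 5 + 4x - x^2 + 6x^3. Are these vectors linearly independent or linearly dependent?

Write each element as a coordinate vector in ℝ⁴ using {1, x, …, x^3}.
Place the vectors as rows of a 3×4 matrix and reduce to echelon form.
The reduction yields 2 nonzero rows, so the rank is 2.
Since rank 2 < 3, the set is linearly dependent.
Indeed b₁ - 2b₂ + 3b₃ = 0.

linearly dependent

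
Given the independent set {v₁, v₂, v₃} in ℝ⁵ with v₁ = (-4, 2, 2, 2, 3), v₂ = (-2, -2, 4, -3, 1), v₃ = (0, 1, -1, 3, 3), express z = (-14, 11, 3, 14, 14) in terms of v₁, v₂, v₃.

z = 4v₁ - v₂ + v₃

Write z = a₁v₁ + … + a₃v₃ and equate components.
The system has the unique solution (a₁, a₂, a₃) = (4, -1, 1).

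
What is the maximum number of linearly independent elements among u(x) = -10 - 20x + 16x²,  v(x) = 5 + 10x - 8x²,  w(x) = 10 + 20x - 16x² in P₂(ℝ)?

Pass to coordinate vectors with respect to the basis {1, x, x²}.
Apply Gaussian elimination to the matrix whose rows are u, v, w.
There is 1 pivot column, so rank = 1.

1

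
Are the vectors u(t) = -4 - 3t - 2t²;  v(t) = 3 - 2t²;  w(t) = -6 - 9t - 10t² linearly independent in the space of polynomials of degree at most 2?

Write each element as a coordinate vector in ℝ³ using {1, t, t²}.
The matrix [u|v|w] has determinant 0.
A zero determinant means the columns are linearly dependent.
Indeed 3u + 2v - w = 0.

linearly dependent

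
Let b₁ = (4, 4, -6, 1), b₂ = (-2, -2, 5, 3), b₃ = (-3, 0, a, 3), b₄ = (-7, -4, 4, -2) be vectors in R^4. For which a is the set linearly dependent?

Place the vectors as rows of a 4×4 matrix; dependence ⇔ determinant zero.
Cofactor expansion gives det = 12 - 42*a.
Solving 12 - 42*a = 0 yields a = 2/7.

a = 2/7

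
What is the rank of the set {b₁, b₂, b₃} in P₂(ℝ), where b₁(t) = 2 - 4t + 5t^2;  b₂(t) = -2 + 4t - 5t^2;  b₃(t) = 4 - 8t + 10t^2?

rank 1

Represent each element by its coordinate vector in ℝ³.
Row-reduce the 3×3 matrix with these as rows.
Reduction leaves 1 leading entry, giving rank 1.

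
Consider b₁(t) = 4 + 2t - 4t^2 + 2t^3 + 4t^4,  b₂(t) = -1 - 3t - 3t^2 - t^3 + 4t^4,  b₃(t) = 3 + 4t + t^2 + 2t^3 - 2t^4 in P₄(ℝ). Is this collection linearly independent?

linearly dependent

Write each element as a coordinate vector in ℝ⁵ using {1, t, …, t^4}.
Row-reduce the matrix whose columns are b₁, b₂, b₃.
The reduction yields 2 nonzero rows, so the rank is 2.
Since rank 2 < 3, the set is linearly dependent.
Indeed b₁ - 2b₂ - 2b₃ = 0.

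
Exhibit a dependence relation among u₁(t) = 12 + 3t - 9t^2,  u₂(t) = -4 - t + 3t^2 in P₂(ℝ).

u₁ + 3u₂ = 0

Take coordinates with respect to {1, t, t^2}.
Solve the homogeneous system with u₁, u₂ as columns by row-reducing the coefficient matrix.
One solution (up to scaling) is (1, 3).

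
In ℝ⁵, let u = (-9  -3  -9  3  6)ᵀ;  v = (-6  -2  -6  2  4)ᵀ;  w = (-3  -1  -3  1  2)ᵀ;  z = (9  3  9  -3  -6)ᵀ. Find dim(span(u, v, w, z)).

Put the 5×4 matrix [u|v|w|z] into echelon form.
Exactly 1 pivot survives; hence the rank is 1.

1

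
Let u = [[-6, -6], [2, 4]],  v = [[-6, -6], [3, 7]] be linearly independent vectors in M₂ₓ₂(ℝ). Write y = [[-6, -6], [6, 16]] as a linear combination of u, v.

Identify each element with its coordinate vector in ℝ⁴ via {E₁₁, E₁₂, E₂₁, E₂₂}.
Since u, v are independent, the coefficients expressing y are uniquely determined by a linear system.
Row-reducing the augmented matrix gives the unique coefficients (c₁, c₂) = (-3, 4).

y = -3u + 4v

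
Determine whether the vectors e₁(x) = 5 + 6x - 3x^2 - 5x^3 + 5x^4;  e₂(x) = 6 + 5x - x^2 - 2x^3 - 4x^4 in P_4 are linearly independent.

Take coordinates with respect to the standard basis {1, x, …, x^4}.
Row-reduce the matrix whose columns are e₁, e₂.
The reduction yields 2 nonzero rows, so the rank is 2.
Since rank = 2 (the number of vectors), the set is linearly independent.

linearly independent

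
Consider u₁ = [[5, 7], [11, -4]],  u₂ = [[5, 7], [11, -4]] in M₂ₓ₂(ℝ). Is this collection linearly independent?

linearly dependent

Write each element as a coordinate vector in ℝ⁴ using {E₁₁, E₁₂, E₂₁, E₂₂}.
Place the vectors as rows of a 2×4 matrix and reduce to echelon form.
The reduction yields 1 nonzero row, so the rank is 1.
Since rank 1 < 2, the set is linearly dependent.
Indeed u₁ - u₂ = 0.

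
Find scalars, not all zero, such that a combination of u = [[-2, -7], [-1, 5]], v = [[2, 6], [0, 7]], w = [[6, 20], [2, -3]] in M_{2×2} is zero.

2u - v + w = 0

Write each element as a vector in ℝ⁴ using {E₁₁, E₁₂, E₂₁, E₂₂}.
Solve the homogeneous system with u, v, w as columns by row-reducing the coefficient matrix.
The free variable yields coefficients (2, -1, 1) (any nonzero multiple also works).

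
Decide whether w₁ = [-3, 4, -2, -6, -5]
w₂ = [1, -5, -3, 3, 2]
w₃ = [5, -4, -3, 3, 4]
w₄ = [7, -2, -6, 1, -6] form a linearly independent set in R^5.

Row-reduce the matrix whose columns are w₁, w₂, w₃, w₄.
The reduction yields 4 nonzero rows, so the rank is 4.
Since rank = 4 (the number of vectors), the set is linearly independent.

linearly independent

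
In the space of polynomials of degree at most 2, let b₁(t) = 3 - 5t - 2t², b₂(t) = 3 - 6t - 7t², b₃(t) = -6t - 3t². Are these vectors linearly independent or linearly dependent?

Write each element as a coordinate vector in ℝ³ using {1, t, t²}.
Place the vectors as rows of a 3×3 matrix and reduce to echelon form.
The reduction yields 3 nonzero rows, so the rank is 3.
Since rank = 3 (the number of vectors), the set is linearly independent.

linearly independent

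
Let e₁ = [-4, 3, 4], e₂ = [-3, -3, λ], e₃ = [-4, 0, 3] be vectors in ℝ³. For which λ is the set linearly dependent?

λ = 5/4

Place the vectors as rows of a 3×3 matrix; dependence ⇔ determinant zero.
The determinant works out to 15 - 12*λ.
This vanishes exactly when λ = 5/4.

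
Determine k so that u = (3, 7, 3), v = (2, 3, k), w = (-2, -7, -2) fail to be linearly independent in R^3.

Place the vectors as rows of a 3×3 matrix; dependence ⇔ determinant zero.
Expanding, det = 7*k - 14.
Solving 7*k - 14 = 0 yields k = 2.

k = 2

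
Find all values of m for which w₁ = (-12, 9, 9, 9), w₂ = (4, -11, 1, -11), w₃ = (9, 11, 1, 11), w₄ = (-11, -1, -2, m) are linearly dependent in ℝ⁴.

m = -1

The vectors are dependent exactly when the determinant of the matrix with rows w₁, w₂, w₃, w₄ vanishes.
The determinant works out to 1596*m + 1596.
This vanishes exactly when m = -1.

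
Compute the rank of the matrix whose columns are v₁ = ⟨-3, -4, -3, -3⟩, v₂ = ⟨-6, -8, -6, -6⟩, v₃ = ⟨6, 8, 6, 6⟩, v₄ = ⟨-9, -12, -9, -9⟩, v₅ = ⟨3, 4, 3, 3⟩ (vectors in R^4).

1

Put the 4×5 matrix [v₁|v₂|v₃|v₄|v₅] into echelon form.
The echelon form has 1 nonzero row, so the rank is 1.
(With 5 elements in a 4-dimensional space the rank is at most 4.)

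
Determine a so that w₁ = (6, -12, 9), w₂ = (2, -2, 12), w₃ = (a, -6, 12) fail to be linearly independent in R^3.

a = 26/7

Dependence holds iff the 3×3 matrix [w₁ w₂ w₃] is singular.
Expanding, det = 468 - 126*a.
Setting this to zero gives a = 26/7.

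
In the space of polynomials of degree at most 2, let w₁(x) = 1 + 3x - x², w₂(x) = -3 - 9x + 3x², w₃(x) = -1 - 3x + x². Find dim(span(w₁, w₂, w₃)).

1

Use coordinates relative to {1, x, x²}.
Apply Gaussian elimination to the matrix whose rows are w₁, w₂, w₃.
Exactly 1 pivot survives; hence the rank is 1.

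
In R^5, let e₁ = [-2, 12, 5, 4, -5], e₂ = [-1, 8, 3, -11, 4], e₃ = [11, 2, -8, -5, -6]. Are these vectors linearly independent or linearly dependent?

Row-reduce the matrix whose columns are e₁, e₂, e₃.
The reduction yields 3 nonzero rows, so the rank is 3.
Since rank = 3 (the number of vectors), the set is linearly independent.

linearly independent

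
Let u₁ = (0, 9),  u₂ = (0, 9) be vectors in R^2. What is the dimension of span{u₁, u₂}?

1

Form the matrix with u₁, u₂ as columns and reduce.
Reduction leaves 1 leading entry, giving rank 1.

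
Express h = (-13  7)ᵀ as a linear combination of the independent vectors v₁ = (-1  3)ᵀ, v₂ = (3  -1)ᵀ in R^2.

h = v₁ - 4v₂

Write h = a₁v₁ + a₂v₂ and equate components.
Row-reducing the augmented matrix gives the unique coefficients (a₁, a₂) = (1, -4).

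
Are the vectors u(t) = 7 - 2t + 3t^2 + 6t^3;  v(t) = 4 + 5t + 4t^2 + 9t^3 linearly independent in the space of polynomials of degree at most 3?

linearly independent

Take coordinates with respect to the standard basis {1, t, …, t^3}.
Row-reduce the matrix whose columns are u, v.
The reduction yields 2 nonzero rows, so the rank is 2.
Since rank = 2 (the number of vectors), the set is linearly independent.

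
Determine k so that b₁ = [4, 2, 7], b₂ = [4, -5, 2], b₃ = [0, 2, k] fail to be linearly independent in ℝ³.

Place the vectors as rows of a 3×3 matrix; dependence ⇔ determinant zero.
The determinant works out to 40 - 28*k.
Setting this to zero gives k = 10/7.

k = 10/7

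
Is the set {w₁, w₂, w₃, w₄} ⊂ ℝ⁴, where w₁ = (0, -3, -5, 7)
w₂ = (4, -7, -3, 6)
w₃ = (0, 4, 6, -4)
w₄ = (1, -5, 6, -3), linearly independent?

linearly independent

The matrix [w₁|w₂|w₃|w₄] has determinant -682.
A nonzero determinant means the columns are linearly independent.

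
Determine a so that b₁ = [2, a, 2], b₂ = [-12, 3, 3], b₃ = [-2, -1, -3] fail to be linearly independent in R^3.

The set is linearly dependent precisely when det[b₁; b₂; b₃] = 0.
Cofactor expansion gives det = 24 - 42*a.
Setting this to zero gives a = 4/7.

a = 4/7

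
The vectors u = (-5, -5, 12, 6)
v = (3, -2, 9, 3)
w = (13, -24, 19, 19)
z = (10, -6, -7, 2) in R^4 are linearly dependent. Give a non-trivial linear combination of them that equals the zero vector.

2u + v - w + 2z = 0

Row-reduce the matrix with u, v, w, z as columns; the null space gives the coefficients.
One solution (up to scaling) is (2, 1, -1, 2).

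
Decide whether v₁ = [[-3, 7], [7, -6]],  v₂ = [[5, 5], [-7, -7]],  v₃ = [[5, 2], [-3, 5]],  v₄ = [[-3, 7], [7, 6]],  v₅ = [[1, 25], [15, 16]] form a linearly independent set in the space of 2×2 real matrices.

linearly dependent

Take coordinates with respect to the standard basis {E₁₁, E₁₂, E₂₁, E₂₂}.
There are 5 vectors in a 4-dimensional space, so they cannot be linearly independent.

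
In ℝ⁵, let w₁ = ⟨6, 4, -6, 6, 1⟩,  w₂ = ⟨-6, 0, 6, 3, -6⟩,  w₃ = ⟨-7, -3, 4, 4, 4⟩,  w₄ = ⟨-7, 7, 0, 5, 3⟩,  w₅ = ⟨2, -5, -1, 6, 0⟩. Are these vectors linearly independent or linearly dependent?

Form the 5×5 matrix with these as columns; its determinant is -10362.
A nonzero determinant means the columns are linearly independent.

linearly independent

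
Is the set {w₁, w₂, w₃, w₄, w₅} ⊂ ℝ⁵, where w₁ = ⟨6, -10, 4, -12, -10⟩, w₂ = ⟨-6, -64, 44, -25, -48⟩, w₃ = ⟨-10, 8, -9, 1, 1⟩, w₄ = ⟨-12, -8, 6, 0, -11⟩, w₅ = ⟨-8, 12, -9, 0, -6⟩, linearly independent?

Place the vectors as rows of a 5×5 matrix and reduce to echelon form.
The reduction yields 4 nonzero rows, so the rank is 4.
Since rank 4 < 5, the set is linearly dependent.

linearly dependent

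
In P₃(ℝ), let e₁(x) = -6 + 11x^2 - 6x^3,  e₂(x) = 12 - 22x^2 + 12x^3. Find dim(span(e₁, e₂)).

Represent each element by its coordinate vector in ℝ⁴.
Apply Gaussian elimination to the matrix whose rows are e₁, e₂.
Exactly 1 pivot survives; hence the rank is 1.

1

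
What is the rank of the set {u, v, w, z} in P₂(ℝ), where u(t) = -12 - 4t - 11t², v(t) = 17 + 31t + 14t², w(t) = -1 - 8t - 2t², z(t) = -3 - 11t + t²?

Represent each element by its coordinate vector in ℝ³.
Row-reduce the 4×3 matrix with these as rows.
The echelon form has 3 nonzero rows, so the rank is 3.
(With 4 elements in a 3-dimensional space the rank is at most 3.)

3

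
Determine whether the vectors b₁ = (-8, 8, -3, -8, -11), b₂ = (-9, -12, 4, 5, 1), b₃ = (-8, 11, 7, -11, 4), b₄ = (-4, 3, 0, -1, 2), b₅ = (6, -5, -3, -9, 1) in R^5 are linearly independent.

Row-reduce the matrix whose columns are b₁, b₂, b₃, b₄, b₅.
The reduction yields 5 nonzero rows, so the rank is 5.
Since rank = 5 (the number of vectors), the set is linearly independent.

linearly independent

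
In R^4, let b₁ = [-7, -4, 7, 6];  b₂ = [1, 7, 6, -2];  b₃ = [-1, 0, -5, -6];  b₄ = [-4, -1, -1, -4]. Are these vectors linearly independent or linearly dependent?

linearly independent

The matrix [b₁|b₂|b₃|b₄] has determinant -200.
A nonzero determinant means the columns are linearly independent.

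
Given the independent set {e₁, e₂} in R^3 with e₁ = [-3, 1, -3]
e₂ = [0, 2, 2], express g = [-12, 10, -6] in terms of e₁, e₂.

Write g = α₁e₁ + α₂e₂ and equate components.
The system has the unique solution (α₁, α₂) = (4, 3).

g = 4e₁ + 3e₂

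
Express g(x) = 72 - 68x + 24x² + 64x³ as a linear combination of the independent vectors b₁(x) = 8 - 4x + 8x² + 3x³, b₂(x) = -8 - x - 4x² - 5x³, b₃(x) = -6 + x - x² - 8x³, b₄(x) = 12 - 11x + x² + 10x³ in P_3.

Take coordinate vectors relative to {1, x, …, x³}.
Solve the system with b₁, b₂, b₃, b₄ as columns and g as the right-hand side.
Row-reducing the augmented matrix gives the unique coefficients (c₁, …, c₄) = (4, 4, -4, 4).

g = 4b₁ + 4b₂ - 4b₃ + 4b₄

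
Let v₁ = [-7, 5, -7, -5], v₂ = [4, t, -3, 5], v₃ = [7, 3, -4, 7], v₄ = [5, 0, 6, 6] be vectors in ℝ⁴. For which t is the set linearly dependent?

The set is linearly dependent precisely when det[v₁; v₂; v₃; v₄] = 0.
Cofactor expansion gives det = 201*t - 737.
Setting this to zero gives t = 11/3.

t = 11/3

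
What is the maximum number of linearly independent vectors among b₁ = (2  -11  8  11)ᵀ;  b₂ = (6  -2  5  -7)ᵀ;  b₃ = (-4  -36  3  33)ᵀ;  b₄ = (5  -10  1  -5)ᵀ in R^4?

3

Apply Gaussian elimination to the matrix whose rows are b₁, b₂, b₃, b₄.
The echelon form has 3 nonzero rows, so the rank is 3.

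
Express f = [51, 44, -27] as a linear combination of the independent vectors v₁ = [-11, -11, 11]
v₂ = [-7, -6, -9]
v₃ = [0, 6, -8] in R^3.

Solve the system with v₁, v₂, v₃ as columns and f as the right-hand side.
Back-substitution yields (a₁, a₂, a₃) = (-4, -1, -1).

f = -4v₁ - v₂ - v₃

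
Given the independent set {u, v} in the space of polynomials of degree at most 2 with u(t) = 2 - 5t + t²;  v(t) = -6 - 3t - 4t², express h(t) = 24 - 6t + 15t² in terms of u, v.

h = 3u - 3v

Work in coordinates with respect to the standard basis {1, t, t²}.
Solve the system with u, v as columns and h as the right-hand side.
Row-reducing the augmented matrix gives the unique coefficients (c₁, c₂) = (3, -3).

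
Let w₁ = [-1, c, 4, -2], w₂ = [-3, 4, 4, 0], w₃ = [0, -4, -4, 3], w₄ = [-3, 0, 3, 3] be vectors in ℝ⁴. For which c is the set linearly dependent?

Place the vectors as rows of a 4×4 matrix; dependence ⇔ determinant zero.
Expanding, det = 108 - 27*c.
Solving 108 - 27*c = 0 yields c = 4.

c = 4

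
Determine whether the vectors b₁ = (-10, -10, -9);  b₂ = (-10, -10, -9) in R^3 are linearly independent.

Two of the vectors are equal, giving an immediate dependence.

linearly dependent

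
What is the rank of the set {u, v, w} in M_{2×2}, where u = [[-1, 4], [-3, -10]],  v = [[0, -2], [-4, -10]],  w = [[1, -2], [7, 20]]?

Use coordinates relative to {E₁₁, E₁₂, E₂₁, E₂₂}.
Apply Gaussian elimination to the matrix whose rows are u, v, w.
The echelon form has 2 nonzero rows, so the rank is 2.

2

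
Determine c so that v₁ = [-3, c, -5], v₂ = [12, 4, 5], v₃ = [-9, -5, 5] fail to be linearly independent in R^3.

The set is linearly dependent precisely when det[v₁; v₂; v₃] = 0.
The determinant works out to -105*c - 15.
Solving -105*c - 15 = 0 yields c = -1/7.

c = -1/7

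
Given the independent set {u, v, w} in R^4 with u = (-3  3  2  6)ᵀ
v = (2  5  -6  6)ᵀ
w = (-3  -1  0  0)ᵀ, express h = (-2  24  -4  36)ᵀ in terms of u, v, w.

h = 4u + 2v - 2w

Solve the system with u, v, w as columns and h as the right-hand side.
Row-reducing the augmented matrix gives the unique coefficients (c₁, c₂, c₃) = (4, 2, -2).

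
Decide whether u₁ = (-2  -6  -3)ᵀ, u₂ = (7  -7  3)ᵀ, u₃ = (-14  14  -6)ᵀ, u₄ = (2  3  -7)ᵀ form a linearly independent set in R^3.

There are 4 vectors in a 3-dimensional space, so they cannot be linearly independent.

linearly dependent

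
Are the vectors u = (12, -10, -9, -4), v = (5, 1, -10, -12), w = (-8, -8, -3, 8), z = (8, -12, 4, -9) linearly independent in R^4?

linearly independent

The matrix [u|v|w|z] has determinant 33466.
A nonzero determinant means the columns are linearly independent.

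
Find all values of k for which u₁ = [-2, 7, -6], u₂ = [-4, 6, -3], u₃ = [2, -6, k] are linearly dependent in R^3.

Dependence holds iff the 3×3 matrix [u₁ u₂ u₃] is singular.
The determinant works out to 16*k - 78.
Solving 16*k - 78 = 0 yields k = 39/8.

k = 39/8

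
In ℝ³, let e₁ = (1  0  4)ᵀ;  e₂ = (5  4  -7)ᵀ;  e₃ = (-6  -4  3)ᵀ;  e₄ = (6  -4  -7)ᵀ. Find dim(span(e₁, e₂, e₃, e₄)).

Row-reduce the 4×3 matrix with these as rows.
Reduction leaves 3 leading entries, giving rank 3.
(With 4 elements in a 3-dimensional space the rank is at most 3.)

3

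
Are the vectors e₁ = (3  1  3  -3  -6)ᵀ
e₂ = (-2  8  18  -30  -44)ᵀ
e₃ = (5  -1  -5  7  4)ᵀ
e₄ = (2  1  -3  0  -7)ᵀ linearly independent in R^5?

Place the vectors as rows of a 4×5 matrix and reduce to echelon form.
The reduction yields 3 nonzero rows, so the rank is 3.
Since rank 3 < 4, the set is linearly dependent.
Indeed 3e₁ - e₂ - 3e₃ + 2e₄ = 0.

linearly dependent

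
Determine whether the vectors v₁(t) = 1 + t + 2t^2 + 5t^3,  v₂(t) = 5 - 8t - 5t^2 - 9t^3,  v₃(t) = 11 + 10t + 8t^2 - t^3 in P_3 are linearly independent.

Write each element as a coordinate vector in ℝ⁴ using {1, t, …, t^3}.
Place the vectors as rows of a 3×4 matrix and reduce to echelon form.
The reduction yields 3 nonzero rows, so the rank is 3.
Since rank = 3 (the number of vectors), the set is linearly independent.

linearly independent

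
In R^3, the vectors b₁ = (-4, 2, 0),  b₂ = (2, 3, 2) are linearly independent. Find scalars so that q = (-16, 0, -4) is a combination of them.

q = 3b₁ - 2b₂

Since b₁, b₂ are independent, the coefficients expressing q are uniquely determined by a linear system.
Row-reducing the augmented matrix gives the unique coefficients (α₁, α₂) = (3, -2).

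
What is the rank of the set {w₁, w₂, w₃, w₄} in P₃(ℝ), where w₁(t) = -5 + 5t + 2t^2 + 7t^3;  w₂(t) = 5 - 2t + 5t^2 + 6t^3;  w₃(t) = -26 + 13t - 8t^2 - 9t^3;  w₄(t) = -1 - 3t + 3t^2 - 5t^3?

3

Represent each element by its coordinate vector in ℝ⁴.
Row-reduce the 4×4 matrix with these as rows.
Reduction leaves 3 leading entries, giving rank 3.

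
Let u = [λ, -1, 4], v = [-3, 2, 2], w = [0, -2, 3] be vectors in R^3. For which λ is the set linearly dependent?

The vectors are dependent exactly when the determinant of the matrix with rows u, v, w vanishes.
The determinant works out to 10*λ + 15.
Setting this to zero gives λ = -3/2.

λ = -3/2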